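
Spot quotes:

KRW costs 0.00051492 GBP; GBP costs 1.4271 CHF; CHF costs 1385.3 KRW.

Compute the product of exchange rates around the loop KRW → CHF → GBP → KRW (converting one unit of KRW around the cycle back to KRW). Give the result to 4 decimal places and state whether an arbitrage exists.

Around KRW → CHF → GBP → KRW: 1 ÷ 1385.3 ÷ 1.4271 ÷ 0.00051492 = 0.982340
Product < 1; profitable direction is KRW → GBP → CHF → KRW.

0.9823 (arbitrage exists)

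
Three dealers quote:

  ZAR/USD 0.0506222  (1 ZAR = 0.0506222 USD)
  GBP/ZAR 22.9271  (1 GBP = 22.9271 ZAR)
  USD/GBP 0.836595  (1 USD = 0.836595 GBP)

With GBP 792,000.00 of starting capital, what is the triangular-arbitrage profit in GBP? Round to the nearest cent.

Profit: GBP 23,679.93

Profitable loop is GBP → USD → ZAR → GBP:
GBP 792,000.00 ÷ 0.836595 = USD 946,694.64
USD 946,694.64 ÷ 0.0506222 = ZAR 18,701,175.32
ZAR 18,701,175.32 ÷ 22.9271 = GBP 815,679.93
Profit = GBP 815,679.93 − GBP 792,000.00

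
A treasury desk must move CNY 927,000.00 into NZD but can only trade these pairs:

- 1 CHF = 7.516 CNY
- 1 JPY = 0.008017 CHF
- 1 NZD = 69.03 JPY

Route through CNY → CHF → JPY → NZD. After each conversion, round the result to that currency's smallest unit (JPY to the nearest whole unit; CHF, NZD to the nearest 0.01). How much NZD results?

CNY 927,000.00 ÷ 7.516 = CHF 123,336.88
CHF 123,336.88 ÷ 0.008017 = JPY 15,384,418
JPY 15,384,418 ÷ 69.03 = NZD 222,865.68

NZD 222,865.68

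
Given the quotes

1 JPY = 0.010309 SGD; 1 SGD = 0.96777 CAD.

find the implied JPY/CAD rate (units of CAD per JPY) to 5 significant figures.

1 JPY × 0.010309 = 0.010309 SGD
0.010309 SGD × 0.96777 = 0.00997674 CAD

JPY/CAD = 0.0099767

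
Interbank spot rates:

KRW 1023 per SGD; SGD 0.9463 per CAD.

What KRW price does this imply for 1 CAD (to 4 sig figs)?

1 CAD × 0.9463 = 0.9463 SGD
0.9463 SGD × 1023 = 968.065 KRW

CAD/KRW = 968.1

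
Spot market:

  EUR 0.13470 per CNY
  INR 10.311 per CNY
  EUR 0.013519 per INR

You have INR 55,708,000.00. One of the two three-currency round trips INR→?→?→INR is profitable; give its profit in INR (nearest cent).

Profitable loop is INR → EUR → CNY → INR:
INR 55,708,000.00 × 0.013519 = EUR 753,116.45
EUR 753,116.45 ÷ 0.13470 = CNY 5,591,064.97
CNY 5,591,064.97 × 10.311 = INR 57,649,470.95
Profit = INR 57,649,470.95 − INR 55,708,000.00

Profit: INR 1,941,470.95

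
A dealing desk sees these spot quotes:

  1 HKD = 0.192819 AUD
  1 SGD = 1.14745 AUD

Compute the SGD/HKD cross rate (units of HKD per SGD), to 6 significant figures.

1 SGD × 1.14745 = 1.14745 AUD
1.14745 AUD ÷ 0.192819 = 5.95092 HKD

SGD/HKD = 5.95092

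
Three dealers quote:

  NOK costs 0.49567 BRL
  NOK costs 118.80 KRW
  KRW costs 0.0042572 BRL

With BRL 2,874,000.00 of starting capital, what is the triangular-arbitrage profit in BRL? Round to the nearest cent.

Profitable loop is BRL → NOK → KRW → BRL:
BRL 2,874,000.00 ÷ 0.49567 = NOK 5,798,212.52
NOK 5,798,212.52 × 118.80 = KRW 688,827,647
KRW 688,827,647 × 0.0042572 = BRL 2,932,477.06
Profit = BRL 2,932,477.06 − BRL 2,874,000.00

Profit: BRL 58,477.06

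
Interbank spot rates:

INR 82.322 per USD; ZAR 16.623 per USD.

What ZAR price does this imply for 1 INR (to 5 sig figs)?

INR/ZAR = 0.20193

1 INR ÷ 82.322 = 0.0121474 USD
0.0121474 USD × 16.623 = 0.201927 ZAR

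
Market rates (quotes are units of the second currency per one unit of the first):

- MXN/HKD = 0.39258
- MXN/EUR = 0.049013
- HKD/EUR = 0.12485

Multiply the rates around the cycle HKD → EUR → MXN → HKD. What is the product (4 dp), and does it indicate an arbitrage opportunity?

Around HKD → EUR → MXN → HKD: 1 × 0.12485 ÷ 0.049013 × 0.39258 = 1.000013
Product ≈ 1 (deviation 0.001%, within rounding noise).

1.0000 (no arbitrage)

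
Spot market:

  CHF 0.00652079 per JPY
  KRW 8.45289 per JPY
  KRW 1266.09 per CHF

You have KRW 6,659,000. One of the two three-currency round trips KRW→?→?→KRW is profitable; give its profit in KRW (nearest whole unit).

Profitable loop is KRW → CHF → JPY → KRW:
KRW 6,659,000 ÷ 1266.09 = CHF 5,259.50
CHF 5,259.50 ÷ 0.00652079 = JPY 806,574
JPY 806,574 × 8.45289 = KRW 6,817,881
Profit = KRW 6,817,881 − KRW 6,659,000

Profit: KRW 158,881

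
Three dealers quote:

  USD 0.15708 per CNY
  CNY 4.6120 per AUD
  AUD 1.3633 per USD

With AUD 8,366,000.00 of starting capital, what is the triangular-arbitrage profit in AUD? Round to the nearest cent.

Profit: AUD 104,640.19

Profitable loop is AUD → USD → CNY → AUD:
AUD 8,366,000.00 ÷ 1.3633 = USD 6,136,580.36
USD 6,136,580.36 ÷ 0.15708 = CNY 39,066,592.54
CNY 39,066,592.54 ÷ 4.6120 = AUD 8,470,640.19
Profit = AUD 8,470,640.19 − AUD 8,366,000.00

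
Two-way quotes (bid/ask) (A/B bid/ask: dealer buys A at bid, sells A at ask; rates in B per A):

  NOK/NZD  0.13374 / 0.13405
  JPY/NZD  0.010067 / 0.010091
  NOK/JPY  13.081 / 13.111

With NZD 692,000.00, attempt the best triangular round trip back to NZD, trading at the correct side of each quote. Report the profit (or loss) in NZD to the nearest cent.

Net profit: NZD 7,515.58

Best loop NZD → JPY → NOK → NZD:
NZD 692,000.00 ÷ 0.010091 (buy JPY at ask) = JPY 68,575,959
JPY 68,575,959 ÷ 13.111 (buy NOK at ask) = NOK 5,230,414.06
NOK 5,230,414.06 × 0.13374 (sell NOK at bid) = NZD 699,515.58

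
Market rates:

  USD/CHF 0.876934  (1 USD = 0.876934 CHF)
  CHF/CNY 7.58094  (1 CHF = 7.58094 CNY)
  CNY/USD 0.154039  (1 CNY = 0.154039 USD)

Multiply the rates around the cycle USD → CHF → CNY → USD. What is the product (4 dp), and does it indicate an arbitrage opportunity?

1.0240 (arbitrage exists)

Around USD → CHF → CNY → USD: 1 × 0.876934 × 7.58094 × 0.154039 = 1.024049
Product > 1; profitable direction is USD → CHF → CNY → USD.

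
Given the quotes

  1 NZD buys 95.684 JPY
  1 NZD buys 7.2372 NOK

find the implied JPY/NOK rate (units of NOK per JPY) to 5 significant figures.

JPY/NOK = 0.075636

1 JPY ÷ 95.684 = 0.0104511 NZD
0.0104511 NZD × 7.2372 = 0.0756365 NOK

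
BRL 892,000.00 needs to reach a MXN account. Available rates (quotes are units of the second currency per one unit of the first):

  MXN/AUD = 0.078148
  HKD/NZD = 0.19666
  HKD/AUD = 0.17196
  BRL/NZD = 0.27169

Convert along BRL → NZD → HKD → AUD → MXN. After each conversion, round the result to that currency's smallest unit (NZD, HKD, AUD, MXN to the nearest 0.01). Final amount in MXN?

BRL 892,000.00 × 0.27169 = NZD 242,347.48
NZD 242,347.48 ÷ 0.19666 = HKD 1,232,317.10
HKD 1,232,317.10 × 0.17196 = AUD 211,909.25
AUD 211,909.25 ÷ 0.078148 = MXN 2,711,640.09

MXN 2,711,640.09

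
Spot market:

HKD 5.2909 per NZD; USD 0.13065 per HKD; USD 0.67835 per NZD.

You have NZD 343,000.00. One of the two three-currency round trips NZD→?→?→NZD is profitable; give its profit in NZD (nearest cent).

Profitable loop is NZD → HKD → USD → NZD:
NZD 343,000.00 × 5.2909 = HKD 1,814,778.70
HKD 1,814,778.70 × 0.13065 = USD 237,100.84
USD 237,100.84 ÷ 0.67835 = NZD 349,525.82
Profit = NZD 349,525.82 − NZD 343,000.00

Profit: NZD 6,525.82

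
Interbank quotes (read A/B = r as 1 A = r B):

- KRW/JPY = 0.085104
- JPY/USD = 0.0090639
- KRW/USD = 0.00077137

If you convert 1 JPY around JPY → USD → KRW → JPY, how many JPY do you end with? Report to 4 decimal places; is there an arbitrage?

1.0000 (no arbitrage)

Around JPY → USD → KRW → JPY: 1 × 0.0090639 ÷ 0.00077137 × 0.085104 = 1.000005
Product ≈ 1 (deviation 0.001%, within rounding noise).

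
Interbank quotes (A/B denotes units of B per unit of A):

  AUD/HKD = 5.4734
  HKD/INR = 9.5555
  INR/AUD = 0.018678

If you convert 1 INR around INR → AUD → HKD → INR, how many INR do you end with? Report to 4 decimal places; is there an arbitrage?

Around INR → AUD → HKD → INR: 1 × 0.018678 × 5.4734 × 9.5555 = 0.976879
Product < 1; profitable direction is INR → HKD → AUD → INR.

0.9769 (arbitrage exists)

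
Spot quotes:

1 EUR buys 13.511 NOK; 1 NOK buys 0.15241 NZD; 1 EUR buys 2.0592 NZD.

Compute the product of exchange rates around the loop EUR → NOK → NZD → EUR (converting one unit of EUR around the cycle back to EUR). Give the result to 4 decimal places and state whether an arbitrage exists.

Around EUR → NOK → NZD → EUR: 1 × 13.511 × 0.15241 ÷ 2.0592 = 1.000006
Product ≈ 1 (deviation 0.001%, within rounding noise).

1.0000 (no arbitrage)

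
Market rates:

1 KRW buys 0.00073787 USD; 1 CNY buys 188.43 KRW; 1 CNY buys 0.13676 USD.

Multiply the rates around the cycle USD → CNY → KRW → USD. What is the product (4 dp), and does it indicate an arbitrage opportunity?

Around USD → CNY → KRW → USD: 1 ÷ 0.13676 × 188.43 × 0.00073787 = 1.016648
Product > 1; profitable direction is USD → CNY → KRW → USD.

1.0166 (arbitrage exists)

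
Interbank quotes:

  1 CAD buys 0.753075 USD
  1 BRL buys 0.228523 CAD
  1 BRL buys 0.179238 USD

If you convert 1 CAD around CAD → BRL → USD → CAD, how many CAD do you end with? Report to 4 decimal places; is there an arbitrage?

1.0415 (arbitrage exists)

Around CAD → BRL → USD → CAD: 1 ÷ 0.228523 × 0.179238 ÷ 0.753075 = 1.041506
Product > 1; profitable direction is CAD → BRL → USD → CAD.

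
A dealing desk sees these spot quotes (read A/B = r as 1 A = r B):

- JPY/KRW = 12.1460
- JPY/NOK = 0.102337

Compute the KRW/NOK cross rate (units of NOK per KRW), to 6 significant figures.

1 KRW ÷ 12.1460 = 0.0823316 JPY
0.0823316 JPY × 0.102337 = 0.00842557 NOK

KRW/NOK = 0.00842557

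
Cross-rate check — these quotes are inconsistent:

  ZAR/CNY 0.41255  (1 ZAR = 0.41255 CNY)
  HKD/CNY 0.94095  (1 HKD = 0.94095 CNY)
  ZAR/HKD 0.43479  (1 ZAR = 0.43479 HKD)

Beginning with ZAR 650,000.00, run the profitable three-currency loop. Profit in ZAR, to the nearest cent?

Profit: ZAR 5,456.47

Profitable loop is ZAR → CNY → HKD → ZAR:
ZAR 650,000.00 × 0.41255 = CNY 268,157.50
CNY 268,157.50 ÷ 0.94095 = HKD 284,985.92
HKD 284,985.92 ÷ 0.43479 = ZAR 655,456.47
Profit = ZAR 655,456.47 − ZAR 650,000.00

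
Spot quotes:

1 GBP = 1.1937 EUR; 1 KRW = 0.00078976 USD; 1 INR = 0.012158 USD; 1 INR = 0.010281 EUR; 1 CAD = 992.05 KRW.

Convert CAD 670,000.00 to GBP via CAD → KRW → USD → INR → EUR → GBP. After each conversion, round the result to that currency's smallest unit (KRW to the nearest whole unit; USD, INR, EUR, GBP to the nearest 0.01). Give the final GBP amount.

CAD 670,000.00 × 992.05 = KRW 664,673,500
KRW 664,673,500 × 0.00078976 = USD 524,932.54
USD 524,932.54 ÷ 0.012158 = INR 43,175,895.71
INR 43,175,895.71 × 0.010281 = EUR 443,891.38
EUR 443,891.38 ÷ 1.1937 = GBP 371,861.76

GBP 371,861.76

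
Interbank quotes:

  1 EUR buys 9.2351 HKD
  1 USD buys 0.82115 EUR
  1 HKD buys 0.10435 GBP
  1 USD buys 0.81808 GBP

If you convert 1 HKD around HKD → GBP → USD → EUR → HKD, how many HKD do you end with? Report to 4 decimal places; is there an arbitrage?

Around HKD → GBP → USD → EUR → HKD: 1 × 0.10435 ÷ 0.81808 × 0.82115 × 9.2351 = 0.967299
Product < 1; profitable direction is HKD → EUR → USD → GBP → HKD.

0.9673 (arbitrage exists)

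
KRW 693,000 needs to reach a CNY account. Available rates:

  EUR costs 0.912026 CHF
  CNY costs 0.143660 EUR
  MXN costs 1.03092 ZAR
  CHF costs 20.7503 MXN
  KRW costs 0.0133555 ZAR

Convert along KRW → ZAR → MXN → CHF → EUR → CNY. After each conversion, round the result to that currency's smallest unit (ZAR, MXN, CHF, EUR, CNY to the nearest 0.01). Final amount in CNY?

KRW 693,000 × 0.0133555 = ZAR 9,255.36
ZAR 9,255.36 ÷ 1.03092 = MXN 8,977.77
MXN 8,977.77 ÷ 20.7503 = CHF 432.66
CHF 432.66 ÷ 0.912026 = EUR 474.39
EUR 474.39 ÷ 0.143660 = CNY 3,302.17

CNY 3,302.17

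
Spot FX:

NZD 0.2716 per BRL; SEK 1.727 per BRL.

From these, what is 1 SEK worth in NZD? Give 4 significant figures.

SEK/NZD = 0.1573

1 SEK ÷ 1.727 = 0.579039 BRL
0.579039 BRL × 0.2716 = 0.157267 NZD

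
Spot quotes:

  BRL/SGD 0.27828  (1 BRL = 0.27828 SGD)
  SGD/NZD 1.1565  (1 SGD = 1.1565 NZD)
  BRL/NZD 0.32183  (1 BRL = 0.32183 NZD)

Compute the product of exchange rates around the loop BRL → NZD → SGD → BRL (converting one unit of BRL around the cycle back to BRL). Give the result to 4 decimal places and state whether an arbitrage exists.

1.0000 (no arbitrage)

Around BRL → NZD → SGD → BRL: 1 × 0.32183 ÷ 1.1565 ÷ 0.27828 = 0.999997
Product ≈ 1 (deviation 0.000%, within rounding noise).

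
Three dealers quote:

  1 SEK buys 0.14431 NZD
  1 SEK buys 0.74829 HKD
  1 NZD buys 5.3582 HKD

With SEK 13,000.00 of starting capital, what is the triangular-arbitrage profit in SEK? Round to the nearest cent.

Profit: SEK 433.49

Profitable loop is SEK → NZD → HKD → SEK:
SEK 13,000.00 × 0.14431 = NZD 1,876.03
NZD 1,876.03 × 5.3582 = HKD 10,052.14
HKD 10,052.14 ÷ 0.74829 = SEK 13,433.49
Profit = SEK 13,433.49 − SEK 13,000.00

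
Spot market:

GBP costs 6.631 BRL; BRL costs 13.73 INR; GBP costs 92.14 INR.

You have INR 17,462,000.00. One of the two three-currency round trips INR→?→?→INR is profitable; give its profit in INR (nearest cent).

Profitable loop is INR → BRL → GBP → INR:
INR 17,462,000.00 ÷ 13.73 = BRL 1,271,813.55
BRL 1,271,813.55 ÷ 6.631 = GBP 191,798.15
GBP 191,798.15 × 92.14 = INR 17,672,281.74
Profit = INR 17,672,281.74 − INR 17,462,000.00

Profit: INR 210,281.74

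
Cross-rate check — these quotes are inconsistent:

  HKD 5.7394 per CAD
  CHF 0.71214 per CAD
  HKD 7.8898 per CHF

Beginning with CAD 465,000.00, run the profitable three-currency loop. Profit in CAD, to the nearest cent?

Profitable loop is CAD → HKD → CHF → CAD:
CAD 465,000.00 × 5.7394 = HKD 2,668,821.00
HKD 2,668,821.00 ÷ 7.8898 = CHF 338,262.19
CHF 338,262.19 ÷ 0.71214 = CAD 474,993.94
Profit = CAD 474,993.94 − CAD 465,000.00

Profit: CAD 9,993.94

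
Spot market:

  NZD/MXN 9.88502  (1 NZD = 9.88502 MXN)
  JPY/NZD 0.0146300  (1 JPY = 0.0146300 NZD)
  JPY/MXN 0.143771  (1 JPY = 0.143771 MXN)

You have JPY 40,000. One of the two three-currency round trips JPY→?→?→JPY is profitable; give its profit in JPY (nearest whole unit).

Profitable loop is JPY → NZD → MXN → JPY:
JPY 40,000 × 0.0146300 = NZD 585.20
NZD 585.20 × 9.88502 = MXN 5,784.71
MXN 5,784.71 ÷ 0.143771 = JPY 40,236
Profit = JPY 40,236 − JPY 40,000

Profit: JPY 236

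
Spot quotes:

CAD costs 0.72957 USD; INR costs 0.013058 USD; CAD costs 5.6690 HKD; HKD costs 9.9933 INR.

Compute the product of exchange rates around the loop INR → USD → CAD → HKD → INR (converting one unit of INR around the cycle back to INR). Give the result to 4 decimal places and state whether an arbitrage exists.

Around INR → USD → CAD → HKD → INR: 1 × 0.013058 ÷ 0.72957 × 5.6690 × 9.9933 = 1.013970
Product > 1; profitable direction is INR → USD → CAD → HKD → INR.

1.0140 (arbitrage exists)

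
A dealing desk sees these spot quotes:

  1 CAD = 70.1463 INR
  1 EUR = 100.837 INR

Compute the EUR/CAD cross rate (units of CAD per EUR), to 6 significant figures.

EUR/CAD = 1.43752

1 EUR × 100.837 = 100.837 INR
100.837 INR ÷ 70.1463 = 1.43752 CAD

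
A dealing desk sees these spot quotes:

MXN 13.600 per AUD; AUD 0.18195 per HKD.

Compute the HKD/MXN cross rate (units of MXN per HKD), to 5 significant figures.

HKD/MXN = 2.4745

1 HKD × 0.18195 = 0.18195 AUD
0.18195 AUD × 13.600 = 2.47452 MXN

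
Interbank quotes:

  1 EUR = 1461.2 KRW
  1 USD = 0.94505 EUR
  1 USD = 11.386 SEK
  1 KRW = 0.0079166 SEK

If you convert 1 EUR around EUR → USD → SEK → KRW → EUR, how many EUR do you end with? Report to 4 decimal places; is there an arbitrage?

1.0415 (arbitrage exists)

Around EUR → USD → SEK → KRW → EUR: 1 ÷ 0.94505 × 11.386 ÷ 0.0079166 ÷ 1461.2 = 1.041521
Product > 1; profitable direction is EUR → USD → SEK → KRW → EUR.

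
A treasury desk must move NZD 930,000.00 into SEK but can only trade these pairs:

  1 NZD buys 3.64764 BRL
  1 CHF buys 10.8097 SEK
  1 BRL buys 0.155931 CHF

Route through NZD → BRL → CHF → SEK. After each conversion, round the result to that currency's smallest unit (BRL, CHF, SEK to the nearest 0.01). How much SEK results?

SEK 5,717,958.80

NZD 930,000.00 × 3.64764 = BRL 3,392,305.20
BRL 3,392,305.20 × 0.155931 = CHF 528,965.54
CHF 528,965.54 × 10.8097 = SEK 5,717,958.80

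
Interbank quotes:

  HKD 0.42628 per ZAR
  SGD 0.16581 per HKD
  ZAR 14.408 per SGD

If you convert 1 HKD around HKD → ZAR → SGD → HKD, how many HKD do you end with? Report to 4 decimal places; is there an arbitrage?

0.9820 (arbitrage exists)

Around HKD → ZAR → SGD → HKD: 1 ÷ 0.42628 ÷ 14.408 ÷ 0.16581 = 0.981953
Product < 1; profitable direction is HKD → SGD → ZAR → HKD.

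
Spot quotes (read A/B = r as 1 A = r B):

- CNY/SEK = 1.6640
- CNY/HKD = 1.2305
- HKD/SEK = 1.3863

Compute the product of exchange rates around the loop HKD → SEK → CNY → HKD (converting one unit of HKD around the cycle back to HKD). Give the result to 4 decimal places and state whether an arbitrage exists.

1.0251 (arbitrage exists)

Around HKD → SEK → CNY → HKD: 1 × 1.3863 ÷ 1.6640 × 1.2305 = 1.025146
Product > 1; profitable direction is HKD → SEK → CNY → HKD.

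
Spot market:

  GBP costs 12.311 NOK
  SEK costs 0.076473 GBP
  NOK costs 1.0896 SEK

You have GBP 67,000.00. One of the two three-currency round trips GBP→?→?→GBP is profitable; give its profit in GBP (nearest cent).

Profit: GBP 1,729.53

Profitable loop is GBP → NOK → SEK → GBP:
GBP 67,000.00 × 12.311 = NOK 824,837.00
NOK 824,837.00 × 1.0896 = SEK 898,742.40
SEK 898,742.40 × 0.076473 = GBP 68,729.53
Profit = GBP 68,729.53 − GBP 67,000.00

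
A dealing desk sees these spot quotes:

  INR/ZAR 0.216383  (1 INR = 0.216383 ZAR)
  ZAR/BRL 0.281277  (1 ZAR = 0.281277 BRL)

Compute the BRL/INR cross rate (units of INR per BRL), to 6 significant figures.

1 BRL ÷ 0.281277 = 3.55521 ZAR
3.55521 ZAR ÷ 0.216383 = 16.4302 INR

BRL/INR = 16.4302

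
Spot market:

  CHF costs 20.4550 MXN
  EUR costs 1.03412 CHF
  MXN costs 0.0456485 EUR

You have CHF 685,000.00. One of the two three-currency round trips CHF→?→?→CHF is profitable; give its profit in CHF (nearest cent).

Profit: CHF 24,404.01

Profitable loop is CHF → EUR → MXN → CHF:
CHF 685,000.00 ÷ 1.03412 = EUR 662,398.95
EUR 662,398.95 ÷ 0.0456485 = MXN 14,510,859.02
MXN 14,510,859.02 ÷ 20.4550 = CHF 709,404.01
Profit = CHF 709,404.01 − CHF 685,000.00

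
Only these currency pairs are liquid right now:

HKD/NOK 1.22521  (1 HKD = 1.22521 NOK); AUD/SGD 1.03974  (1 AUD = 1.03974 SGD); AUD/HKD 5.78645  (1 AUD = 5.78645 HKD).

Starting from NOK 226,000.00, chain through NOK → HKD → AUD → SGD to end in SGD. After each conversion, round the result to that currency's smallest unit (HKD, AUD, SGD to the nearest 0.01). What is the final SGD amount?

SGD 33,144.43

NOK 226,000.00 ÷ 1.22521 = HKD 184,458.17
HKD 184,458.17 ÷ 5.78645 = AUD 31,877.61
AUD 31,877.61 × 1.03974 = SGD 33,144.43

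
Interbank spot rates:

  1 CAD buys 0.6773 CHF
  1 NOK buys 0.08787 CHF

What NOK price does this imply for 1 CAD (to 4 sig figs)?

1 CAD × 0.6773 = 0.6773 CHF
0.6773 CHF ÷ 0.08787 = 7.70798 NOK

CAD/NOK = 7.708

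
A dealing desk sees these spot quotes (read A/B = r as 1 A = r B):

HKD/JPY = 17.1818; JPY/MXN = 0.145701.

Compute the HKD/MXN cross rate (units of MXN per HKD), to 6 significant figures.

1 HKD × 17.1818 = 17.1818 JPY
17.1818 JPY × 0.145701 = 2.50341 MXN

HKD/MXN = 2.50341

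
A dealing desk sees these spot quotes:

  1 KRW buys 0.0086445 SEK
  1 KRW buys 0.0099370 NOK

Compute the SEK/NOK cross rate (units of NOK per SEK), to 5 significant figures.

SEK/NOK = 1.1495

1 SEK ÷ 0.0086445 = 115.68 KRW
115.68 KRW × 0.0099370 = 1.14952 NOK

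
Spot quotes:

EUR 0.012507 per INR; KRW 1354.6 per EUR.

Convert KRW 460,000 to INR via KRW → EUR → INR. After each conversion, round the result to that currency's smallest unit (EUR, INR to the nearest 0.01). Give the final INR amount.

INR 27,151.20

KRW 460,000 ÷ 1354.6 = EUR 339.58
EUR 339.58 ÷ 0.012507 = INR 27,151.20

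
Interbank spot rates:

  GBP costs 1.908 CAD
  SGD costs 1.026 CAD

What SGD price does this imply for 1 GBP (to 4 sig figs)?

GBP/SGD = 1.860

1 GBP × 1.908 = 1.908 CAD
1.908 CAD ÷ 1.026 = 1.85965 SGD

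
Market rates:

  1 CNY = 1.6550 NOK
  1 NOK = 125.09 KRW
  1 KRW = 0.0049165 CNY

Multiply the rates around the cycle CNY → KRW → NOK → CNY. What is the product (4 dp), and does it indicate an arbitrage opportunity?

Around CNY → KRW → NOK → CNY: 1 ÷ 0.0049165 ÷ 125.09 ÷ 1.6550 = 0.982479
Product < 1; profitable direction is CNY → NOK → KRW → CNY.

0.9825 (arbitrage exists)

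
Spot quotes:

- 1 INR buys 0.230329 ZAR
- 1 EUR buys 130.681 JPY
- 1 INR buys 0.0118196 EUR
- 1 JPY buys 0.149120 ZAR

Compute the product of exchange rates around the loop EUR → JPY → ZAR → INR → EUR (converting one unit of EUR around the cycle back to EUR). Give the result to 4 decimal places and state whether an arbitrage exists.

Around EUR → JPY → ZAR → INR → EUR: 1 × 130.681 × 0.149120 ÷ 0.230329 × 0.0118196 = 1.000006
Product ≈ 1 (deviation 0.001%, within rounding noise).

1.0000 (no arbitrage)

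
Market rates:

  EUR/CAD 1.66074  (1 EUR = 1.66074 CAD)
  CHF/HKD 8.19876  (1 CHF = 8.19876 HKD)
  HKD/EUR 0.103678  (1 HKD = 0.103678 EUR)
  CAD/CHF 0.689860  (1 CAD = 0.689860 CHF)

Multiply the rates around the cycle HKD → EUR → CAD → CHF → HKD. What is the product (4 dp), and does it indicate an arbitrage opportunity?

0.9739 (arbitrage exists)

Around HKD → EUR → CAD → CHF → HKD: 1 × 0.103678 × 1.66074 × 0.689860 × 8.19876 = 0.973862
Product < 1; profitable direction is HKD → CHF → CAD → EUR → HKD.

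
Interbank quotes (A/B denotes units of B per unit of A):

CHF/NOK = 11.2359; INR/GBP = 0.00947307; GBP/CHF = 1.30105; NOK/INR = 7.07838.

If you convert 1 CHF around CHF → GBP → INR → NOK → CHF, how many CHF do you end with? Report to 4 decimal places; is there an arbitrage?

Around CHF → GBP → INR → NOK → CHF: 1 ÷ 1.30105 ÷ 0.00947307 ÷ 7.07838 ÷ 11.2359 = 1.020172
Product > 1; profitable direction is CHF → GBP → INR → NOK → CHF.

1.0202 (arbitrage exists)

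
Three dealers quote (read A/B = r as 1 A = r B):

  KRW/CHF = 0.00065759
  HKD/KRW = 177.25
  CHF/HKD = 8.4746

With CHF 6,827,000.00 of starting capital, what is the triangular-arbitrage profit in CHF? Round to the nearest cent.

Profit: CHF 84,451.27

Profitable loop is CHF → KRW → HKD → CHF:
CHF 6,827,000.00 ÷ 0.00065759 = KRW 10,381,848,872
KRW 10,381,848,872 ÷ 177.25 = HKD 58,571,784.89
HKD 58,571,784.89 ÷ 8.4746 = CHF 6,911,451.27
Profit = CHF 6,911,451.27 − CHF 6,827,000.00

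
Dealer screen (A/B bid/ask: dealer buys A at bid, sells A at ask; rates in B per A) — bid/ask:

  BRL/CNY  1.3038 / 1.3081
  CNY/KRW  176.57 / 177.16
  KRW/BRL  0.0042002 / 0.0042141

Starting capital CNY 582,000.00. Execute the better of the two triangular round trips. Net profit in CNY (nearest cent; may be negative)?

Best loop CNY → BRL → KRW → CNY:
CNY 582,000.00 ÷ 1.3081 (buy BRL at ask) = BRL 444,920.11
BRL 444,920.11 ÷ 0.0042141 (buy KRW at ask) = KRW 105,578,917
KRW 105,578,917 ÷ 177.16 (buy CNY at ask) = CNY 595,952.34

Net profit: CNY 13,952.34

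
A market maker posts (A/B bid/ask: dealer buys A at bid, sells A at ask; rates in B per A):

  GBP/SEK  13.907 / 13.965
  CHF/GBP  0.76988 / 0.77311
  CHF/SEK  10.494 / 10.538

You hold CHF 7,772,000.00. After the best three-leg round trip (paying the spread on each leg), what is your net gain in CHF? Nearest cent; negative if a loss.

Best loop CHF → GBP → SEK → CHF:
CHF 7,772,000.00 × 0.76988 (sell CHF at bid) = GBP 5,983,507.36
GBP 5,983,507.36 × 13.907 (sell GBP at bid) = SEK 83,212,636.86
SEK 83,212,636.86 ÷ 10.538 (buy CHF at ask) = CHF 7,896,435.46

Net profit: CHF 124,435.46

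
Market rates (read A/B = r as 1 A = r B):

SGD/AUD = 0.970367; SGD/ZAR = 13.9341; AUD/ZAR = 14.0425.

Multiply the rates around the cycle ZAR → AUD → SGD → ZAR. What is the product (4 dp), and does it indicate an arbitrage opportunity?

Around ZAR → AUD → SGD → ZAR: 1 ÷ 14.0425 ÷ 0.970367 × 13.9341 = 1.022583
Product > 1; profitable direction is ZAR → AUD → SGD → ZAR.

1.0226 (arbitrage exists)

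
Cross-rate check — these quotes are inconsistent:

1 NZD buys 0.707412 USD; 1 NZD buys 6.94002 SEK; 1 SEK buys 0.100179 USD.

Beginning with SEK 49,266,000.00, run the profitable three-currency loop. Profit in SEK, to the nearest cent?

Profit: SEK 862,223.16

Profitable loop is SEK → NZD → USD → SEK:
SEK 49,266,000.00 ÷ 6.94002 = NZD 7,098,826.80
NZD 7,098,826.80 × 0.707412 = USD 5,021,795.27
USD 5,021,795.27 ÷ 0.100179 = SEK 50,128,223.16
Profit = SEK 50,128,223.16 − SEK 49,266,000.00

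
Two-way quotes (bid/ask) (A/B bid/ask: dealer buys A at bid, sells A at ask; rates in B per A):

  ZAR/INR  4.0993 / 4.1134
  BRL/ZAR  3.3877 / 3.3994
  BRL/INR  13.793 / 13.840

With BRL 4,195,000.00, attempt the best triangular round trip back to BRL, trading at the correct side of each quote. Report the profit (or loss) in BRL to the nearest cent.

Net profit: BRL 14,306.23

Best loop BRL → ZAR → INR → BRL:
BRL 4,195,000.00 × 3.3877 (sell BRL at bid) = ZAR 14,211,401.50
ZAR 14,211,401.50 × 4.0993 (sell ZAR at bid) = INR 58,256,798.17
INR 58,256,798.17 ÷ 13.840 (buy BRL at ask) = BRL 4,209,306.23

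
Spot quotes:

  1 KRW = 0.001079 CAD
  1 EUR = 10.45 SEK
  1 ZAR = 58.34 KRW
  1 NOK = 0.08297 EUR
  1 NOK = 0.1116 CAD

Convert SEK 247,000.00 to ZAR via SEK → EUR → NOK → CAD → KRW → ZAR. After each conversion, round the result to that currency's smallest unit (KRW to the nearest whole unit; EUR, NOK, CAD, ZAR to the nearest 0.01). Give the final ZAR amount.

SEK 247,000.00 ÷ 10.45 = EUR 23,636.36
EUR 23,636.36 ÷ 0.08297 = NOK 284,878.39
NOK 284,878.39 × 0.1116 = CAD 31,792.43
CAD 31,792.43 ÷ 0.001079 = KRW 29,464,717
KRW 29,464,717 ÷ 58.34 = ZAR 505,051.71

ZAR 505,051.71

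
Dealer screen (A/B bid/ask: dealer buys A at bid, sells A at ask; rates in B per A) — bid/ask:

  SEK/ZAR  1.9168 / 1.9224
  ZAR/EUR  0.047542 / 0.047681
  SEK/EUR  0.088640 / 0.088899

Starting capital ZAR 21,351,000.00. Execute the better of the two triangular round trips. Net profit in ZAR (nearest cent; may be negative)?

Best loop ZAR → EUR → SEK → ZAR:
ZAR 21,351,000.00 × 0.047542 (sell ZAR at bid) = EUR 1,015,069.24
EUR 1,015,069.24 ÷ 0.088899 (buy SEK at ask) = SEK 11,418,230.15
SEK 11,418,230.15 × 1.9168 (sell SEK at bid) = ZAR 21,886,463.55

Net profit: ZAR 535,463.55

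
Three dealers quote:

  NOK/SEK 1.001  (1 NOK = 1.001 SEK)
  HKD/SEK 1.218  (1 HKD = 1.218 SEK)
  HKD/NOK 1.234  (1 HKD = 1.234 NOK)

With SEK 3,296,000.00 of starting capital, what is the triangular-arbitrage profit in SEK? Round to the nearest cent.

Profitable loop is SEK → HKD → NOK → SEK:
SEK 3,296,000.00 ÷ 1.218 = HKD 2,706,075.53
HKD 2,706,075.53 × 1.234 = NOK 3,339,297.21
NOK 3,339,297.21 × 1.001 = SEK 3,342,636.51
Profit = SEK 3,342,636.51 − SEK 3,296,000.00

Profit: SEK 46,636.51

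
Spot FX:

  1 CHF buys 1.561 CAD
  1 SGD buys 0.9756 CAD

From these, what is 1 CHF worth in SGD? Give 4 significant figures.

CHF/SGD = 1.600

1 CHF × 1.561 = 1.561 CAD
1.561 CAD ÷ 0.9756 = 1.60004 SGD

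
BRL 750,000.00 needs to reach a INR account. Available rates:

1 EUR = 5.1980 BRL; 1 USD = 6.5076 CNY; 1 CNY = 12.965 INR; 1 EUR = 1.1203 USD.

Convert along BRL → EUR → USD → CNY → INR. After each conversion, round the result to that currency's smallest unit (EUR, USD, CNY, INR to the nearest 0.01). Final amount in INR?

INR 13,638,062.94

BRL 750,000.00 ÷ 5.1980 = EUR 144,286.26
EUR 144,286.26 × 1.1203 = USD 161,643.90
USD 161,643.90 × 6.5076 = CNY 1,051,913.84
CNY 1,051,913.84 × 12.965 = INR 13,638,062.94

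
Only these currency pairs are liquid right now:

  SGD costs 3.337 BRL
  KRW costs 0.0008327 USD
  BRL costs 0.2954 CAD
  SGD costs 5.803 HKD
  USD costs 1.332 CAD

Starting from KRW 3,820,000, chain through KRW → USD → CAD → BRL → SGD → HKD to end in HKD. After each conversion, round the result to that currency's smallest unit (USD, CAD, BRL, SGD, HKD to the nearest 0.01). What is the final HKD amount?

KRW 3,820,000 × 0.0008327 = USD 3,180.91
USD 3,180.91 × 1.332 = CAD 4,236.97
CAD 4,236.97 ÷ 0.2954 = BRL 14,343.16
BRL 14,343.16 ÷ 3.337 = SGD 4,298.22
SGD 4,298.22 × 5.803 = HKD 24,942.57

HKD 24,942.57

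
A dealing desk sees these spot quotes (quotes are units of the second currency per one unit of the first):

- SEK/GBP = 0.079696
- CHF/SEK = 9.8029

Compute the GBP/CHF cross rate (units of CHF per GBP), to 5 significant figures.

1 GBP ÷ 0.079696 = 12.5477 SEK
12.5477 SEK ÷ 9.8029 = 1.28 CHF

GBP/CHF = 1.2800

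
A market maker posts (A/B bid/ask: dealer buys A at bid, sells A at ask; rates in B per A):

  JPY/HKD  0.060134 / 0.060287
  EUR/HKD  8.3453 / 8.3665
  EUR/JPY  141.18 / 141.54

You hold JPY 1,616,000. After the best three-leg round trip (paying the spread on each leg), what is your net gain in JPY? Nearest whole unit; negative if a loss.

Best loop JPY → HKD → EUR → JPY:
JPY 1,616,000 × 0.060134 (sell JPY at bid) = HKD 97,176.54
HKD 97,176.54 ÷ 8.3665 (buy EUR at ask) = EUR 11,614.96
EUR 11,614.96 × 141.18 (sell EUR at bid) = JPY 1,639,800

Net profit: JPY 23,800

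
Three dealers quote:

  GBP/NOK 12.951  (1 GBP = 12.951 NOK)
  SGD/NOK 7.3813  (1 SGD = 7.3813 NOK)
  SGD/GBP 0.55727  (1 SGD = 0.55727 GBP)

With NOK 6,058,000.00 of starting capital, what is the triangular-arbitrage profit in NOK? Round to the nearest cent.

Profit: NOK 137,739.63

Profitable loop is NOK → GBP → SGD → NOK:
NOK 6,058,000.00 ÷ 12.951 = GBP 467,763.11
GBP 467,763.11 ÷ 0.55727 = SGD 839,383.26
SGD 839,383.26 × 7.3813 = NOK 6,195,739.63
Profit = NOK 6,195,739.63 − NOK 6,058,000.00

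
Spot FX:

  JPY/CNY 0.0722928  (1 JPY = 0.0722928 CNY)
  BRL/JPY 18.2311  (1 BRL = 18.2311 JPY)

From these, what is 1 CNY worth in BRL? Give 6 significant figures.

1 CNY ÷ 0.0722928 = 13.8326 JPY
13.8326 JPY ÷ 18.2311 = 0.758738 BRL

CNY/BRL = 0.758738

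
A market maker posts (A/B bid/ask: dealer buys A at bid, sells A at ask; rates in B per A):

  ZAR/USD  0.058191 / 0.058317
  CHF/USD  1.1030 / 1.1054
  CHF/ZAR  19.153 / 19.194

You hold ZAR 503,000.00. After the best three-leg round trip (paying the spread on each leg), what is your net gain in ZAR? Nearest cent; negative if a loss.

Net profit: ZAR 4,155.52

Best loop ZAR → USD → CHF → ZAR:
ZAR 503,000.00 × 0.058191 (sell ZAR at bid) = USD 29,270.07
USD 29,270.07 ÷ 1.1054 (buy CHF at ask) = CHF 26,479.17
CHF 26,479.17 × 19.153 (sell CHF at bid) = ZAR 507,155.52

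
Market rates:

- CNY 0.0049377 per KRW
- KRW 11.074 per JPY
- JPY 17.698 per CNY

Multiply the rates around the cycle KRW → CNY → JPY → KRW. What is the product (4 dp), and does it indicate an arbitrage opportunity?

0.9677 (arbitrage exists)

Around KRW → CNY → JPY → KRW: 1 × 0.0049377 × 17.698 × 11.074 = 0.967728
Product < 1; profitable direction is KRW → JPY → CNY → KRW.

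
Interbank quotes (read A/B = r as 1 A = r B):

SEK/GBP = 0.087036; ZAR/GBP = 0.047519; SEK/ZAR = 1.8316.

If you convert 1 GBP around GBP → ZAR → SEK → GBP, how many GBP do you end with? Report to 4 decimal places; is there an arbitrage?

1.0000 (no arbitrage)

Around GBP → ZAR → SEK → GBP: 1 ÷ 0.047519 ÷ 1.8316 × 0.087036 = 1.000002
Product ≈ 1 (deviation 0.000%, within rounding noise).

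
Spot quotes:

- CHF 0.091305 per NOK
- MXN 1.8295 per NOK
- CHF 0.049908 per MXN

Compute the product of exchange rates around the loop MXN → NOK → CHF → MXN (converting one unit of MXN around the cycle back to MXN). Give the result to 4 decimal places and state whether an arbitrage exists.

1.0000 (no arbitrage)

Around MXN → NOK → CHF → MXN: 1 ÷ 1.8295 × 0.091305 ÷ 0.049908 = 0.999982
Product ≈ 1 (deviation 0.002%, within rounding noise).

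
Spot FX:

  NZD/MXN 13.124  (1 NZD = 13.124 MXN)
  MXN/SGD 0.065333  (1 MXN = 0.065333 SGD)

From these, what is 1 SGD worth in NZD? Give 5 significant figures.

SGD/NZD = 1.1663

1 SGD ÷ 0.065333 = 15.3062 MXN
15.3062 MXN ÷ 13.124 = 1.16628 NZD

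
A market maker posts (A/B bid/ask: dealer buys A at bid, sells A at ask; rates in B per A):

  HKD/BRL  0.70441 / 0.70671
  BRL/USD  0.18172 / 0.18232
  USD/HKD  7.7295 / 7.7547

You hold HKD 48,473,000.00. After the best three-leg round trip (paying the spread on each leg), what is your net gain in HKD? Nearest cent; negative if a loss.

Best loop HKD → USD → BRL → HKD:
HKD 48,473,000.00 ÷ 7.7547 (buy USD at ask) = USD 6,250,789.84
USD 6,250,789.84 ÷ 0.18232 (buy BRL at ask) = BRL 34,284,718.32
BRL 34,284,718.32 ÷ 0.70671 (buy HKD at ask) = HKD 48,513,135.96

Net profit: HKD 40,135.96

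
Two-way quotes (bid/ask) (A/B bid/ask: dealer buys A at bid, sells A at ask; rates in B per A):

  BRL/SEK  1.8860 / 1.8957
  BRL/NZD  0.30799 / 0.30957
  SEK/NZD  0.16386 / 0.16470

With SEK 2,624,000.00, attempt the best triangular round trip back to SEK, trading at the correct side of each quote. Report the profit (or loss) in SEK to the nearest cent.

Best loop SEK → NZD → BRL → SEK:
SEK 2,624,000.00 × 0.16386 (sell SEK at bid) = NZD 429,968.64
NZD 429,968.64 ÷ 0.30957 (buy BRL at ask) = BRL 1,388,922.18
BRL 1,388,922.18 × 1.8860 (sell BRL at bid) = SEK 2,619,507.24

Net result: SEK -4,492.76 (no profitable arbitrage after spreads)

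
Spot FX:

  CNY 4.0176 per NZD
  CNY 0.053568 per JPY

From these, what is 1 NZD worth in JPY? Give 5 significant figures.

NZD/JPY = 75.000

1 NZD × 4.0176 = 4.0176 CNY
4.0176 CNY ÷ 0.053568 = 75 JPY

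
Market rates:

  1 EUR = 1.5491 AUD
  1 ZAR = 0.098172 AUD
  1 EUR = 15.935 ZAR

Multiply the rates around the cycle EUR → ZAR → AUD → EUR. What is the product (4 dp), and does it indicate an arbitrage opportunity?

Around EUR → ZAR → AUD → EUR: 1 × 15.935 × 0.098172 ÷ 1.5491 = 1.009858
Product > 1; profitable direction is EUR → ZAR → AUD → EUR.

1.0099 (arbitrage exists)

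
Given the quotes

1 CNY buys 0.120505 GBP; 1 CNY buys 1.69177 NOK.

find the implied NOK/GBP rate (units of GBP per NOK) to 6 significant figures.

NOK/GBP = 0.0712301

1 NOK ÷ 1.69177 = 0.591097 CNY
0.591097 CNY × 0.120505 = 0.0712301 GBP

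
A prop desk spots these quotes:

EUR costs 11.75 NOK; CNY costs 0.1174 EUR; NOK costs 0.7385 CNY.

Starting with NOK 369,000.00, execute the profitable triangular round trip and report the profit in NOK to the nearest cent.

Profitable loop is NOK → CNY → EUR → NOK:
NOK 369,000.00 × 0.7385 = CNY 272,506.50
CNY 272,506.50 × 0.1174 = EUR 31,992.26
EUR 31,992.26 × 11.75 = NOK 375,909.09
Profit = NOK 375,909.09 − NOK 369,000.00

Profit: NOK 6,909.09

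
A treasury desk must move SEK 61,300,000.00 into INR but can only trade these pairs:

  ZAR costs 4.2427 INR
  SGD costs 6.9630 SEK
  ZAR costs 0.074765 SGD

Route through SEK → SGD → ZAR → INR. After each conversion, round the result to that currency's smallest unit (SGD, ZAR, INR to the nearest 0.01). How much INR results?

INR 499,583,476.57

SEK 61,300,000.00 ÷ 6.9630 = SGD 8,803,676.58
SGD 8,803,676.58 ÷ 0.074765 = ZAR 117,751,308.50
ZAR 117,751,308.50 × 4.2427 = INR 499,583,476.57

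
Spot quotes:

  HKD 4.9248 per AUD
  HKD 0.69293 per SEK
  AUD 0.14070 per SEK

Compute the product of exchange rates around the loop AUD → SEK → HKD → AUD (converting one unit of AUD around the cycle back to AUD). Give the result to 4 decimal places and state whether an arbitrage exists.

Around AUD → SEK → HKD → AUD: 1 ÷ 0.14070 × 0.69293 ÷ 4.9248 = 1.000015
Product ≈ 1 (deviation 0.002%, within rounding noise).

1.0000 (no arbitrage)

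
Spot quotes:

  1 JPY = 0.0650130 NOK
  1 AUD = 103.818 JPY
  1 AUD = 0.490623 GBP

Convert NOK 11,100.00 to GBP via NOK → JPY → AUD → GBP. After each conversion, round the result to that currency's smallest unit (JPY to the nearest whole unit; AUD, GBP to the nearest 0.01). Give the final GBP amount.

NOK 11,100.00 ÷ 0.0650130 = JPY 170,735
JPY 170,735 ÷ 103.818 = AUD 1,644.56
AUD 1,644.56 × 0.490623 = GBP 806.86

GBP 806.86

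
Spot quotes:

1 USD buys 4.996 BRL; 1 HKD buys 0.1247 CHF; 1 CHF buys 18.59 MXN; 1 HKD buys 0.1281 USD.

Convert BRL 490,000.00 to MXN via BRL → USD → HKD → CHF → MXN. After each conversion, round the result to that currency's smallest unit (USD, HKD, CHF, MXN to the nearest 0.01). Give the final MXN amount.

MXN 1,774,885.46

BRL 490,000.00 ÷ 4.996 = USD 98,078.46
USD 98,078.46 ÷ 0.1281 = HKD 765,639.81
HKD 765,639.81 × 0.1247 = CHF 95,475.28
CHF 95,475.28 × 18.59 = MXN 1,774,885.46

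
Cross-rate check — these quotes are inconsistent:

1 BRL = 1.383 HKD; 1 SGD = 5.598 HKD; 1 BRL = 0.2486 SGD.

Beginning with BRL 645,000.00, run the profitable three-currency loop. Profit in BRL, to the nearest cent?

Profitable loop is BRL → SGD → HKD → BRL:
BRL 645,000.00 × 0.2486 = SGD 160,347.00
SGD 160,347.00 × 5.598 = HKD 897,622.51
HKD 897,622.51 ÷ 1.383 = BRL 649,040.13
Profit = BRL 649,040.13 − BRL 645,000.00

Profit: BRL 4,040.13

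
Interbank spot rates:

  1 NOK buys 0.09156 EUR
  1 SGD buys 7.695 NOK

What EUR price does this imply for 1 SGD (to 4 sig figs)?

SGD/EUR = 0.7046

1 SGD × 7.695 = 7.695 NOK
7.695 NOK × 0.09156 = 0.704554 EUR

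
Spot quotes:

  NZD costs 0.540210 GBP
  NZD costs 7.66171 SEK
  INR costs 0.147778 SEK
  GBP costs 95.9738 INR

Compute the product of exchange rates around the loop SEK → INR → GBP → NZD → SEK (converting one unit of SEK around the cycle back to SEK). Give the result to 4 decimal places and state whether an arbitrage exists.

1.0000 (no arbitrage)

Around SEK → INR → GBP → NZD → SEK: 1 ÷ 0.147778 ÷ 95.9738 ÷ 0.540210 × 7.66171 = 1.000001
Product ≈ 1 (deviation 0.000%, within rounding noise).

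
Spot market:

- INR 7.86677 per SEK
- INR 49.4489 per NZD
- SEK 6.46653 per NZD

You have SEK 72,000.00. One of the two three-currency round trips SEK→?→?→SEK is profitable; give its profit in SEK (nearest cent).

Profit: SEK 2,070.22

Profitable loop is SEK → INR → NZD → SEK:
SEK 72,000.00 × 7.86677 = INR 566,407.44
INR 566,407.44 ÷ 49.4489 = NZD 11,454.40
NZD 11,454.40 × 6.46653 = SEK 74,070.22
Profit = SEK 74,070.22 − SEK 72,000.00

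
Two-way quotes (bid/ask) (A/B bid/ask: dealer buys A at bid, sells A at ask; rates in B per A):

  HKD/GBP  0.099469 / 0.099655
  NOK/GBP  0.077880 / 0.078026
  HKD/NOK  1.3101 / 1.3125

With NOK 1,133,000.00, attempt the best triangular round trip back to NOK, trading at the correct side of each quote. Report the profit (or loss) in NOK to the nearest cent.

Best loop NOK → GBP → HKD → NOK:
NOK 1,133,000.00 × 0.077880 (sell NOK at bid) = GBP 88,238.04
GBP 88,238.04 ÷ 0.099655 (buy HKD at ask) = HKD 885,435.15
HKD 885,435.15 × 1.3101 (sell HKD at bid) = NOK 1,160,008.59

Net profit: NOK 27,008.59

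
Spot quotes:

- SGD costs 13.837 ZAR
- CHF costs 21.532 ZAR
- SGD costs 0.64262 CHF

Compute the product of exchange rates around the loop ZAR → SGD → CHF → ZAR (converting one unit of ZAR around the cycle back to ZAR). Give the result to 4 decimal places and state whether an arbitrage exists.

1.0000 (no arbitrage)

Around ZAR → SGD → CHF → ZAR: 1 ÷ 13.837 × 0.64262 × 21.532 = 0.999992
Product ≈ 1 (deviation 0.001%, within rounding noise).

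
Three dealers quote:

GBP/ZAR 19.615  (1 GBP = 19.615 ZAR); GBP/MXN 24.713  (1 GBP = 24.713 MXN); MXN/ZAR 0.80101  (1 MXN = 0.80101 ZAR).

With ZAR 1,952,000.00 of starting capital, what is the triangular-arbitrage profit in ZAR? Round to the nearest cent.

Profitable loop is ZAR → GBP → MXN → ZAR:
ZAR 1,952,000.00 ÷ 19.615 = GBP 99,515.68
GBP 99,515.68 × 24.713 = MXN 2,459,330.92
MXN 2,459,330.92 × 0.80101 = ZAR 1,969,948.66
Profit = ZAR 1,969,948.66 − ZAR 1,952,000.00

Profit: ZAR 17,948.66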